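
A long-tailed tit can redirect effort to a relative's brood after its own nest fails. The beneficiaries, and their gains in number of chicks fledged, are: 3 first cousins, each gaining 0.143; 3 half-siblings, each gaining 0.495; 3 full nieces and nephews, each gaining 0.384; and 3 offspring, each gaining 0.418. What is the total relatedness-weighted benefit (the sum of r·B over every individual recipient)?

r to a first cousin = 0.125 (first cousins share one grandparent pair — two paths of length 4: r = 2·(1/2)^4 = 1/8).
r to a half-sibling = 0.25 (half-sibs share one parent — one path of length 2: r = (1/2)^2 = 1/4).
r to a full niece or nephew = 0.25 (full aunt/uncle↔niece/nephew: two paths of length 3 through the shared grandparent pair: r = 2·(1/2)^3 = 1/4).
r to an offspring = 1/2 (one parent–offspring link: r = (1/2)^1 = 1/2).
Summing one r·B term per recipient: 3·0.125·0.143 + 3·0.25·0.495 + 3·0.25·0.384 + 3·0.5·0.418 = 1.339875.

1.339875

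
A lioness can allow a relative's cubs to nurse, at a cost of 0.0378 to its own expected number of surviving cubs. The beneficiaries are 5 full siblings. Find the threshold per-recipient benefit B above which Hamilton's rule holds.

0.0151

r to a full sibling = 0.5 (full sibs share both parents — two paths of length 2: r = 2·(1/2)^2 = 1/2).
Hamilton's rule with n recipients of equal r: n·r·B > C, so B > C/(n·r) = 0.0378/(5·0.5) = 0.0151.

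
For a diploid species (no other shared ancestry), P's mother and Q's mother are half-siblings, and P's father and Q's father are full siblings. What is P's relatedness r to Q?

0.1875

Wright's path rule: contributions from independent ancestry routes add.
P and Q are related in two ways: half first cousins through their mothers (r = 1/16) and first cousins through their fathers (r = 1/8).
r = 1/16 + 1/8 = 3/16 = 0.1875.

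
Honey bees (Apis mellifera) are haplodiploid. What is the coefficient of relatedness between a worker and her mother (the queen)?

0.5

One meiotic link between diploid queen and diploid daughter: r = 1/2.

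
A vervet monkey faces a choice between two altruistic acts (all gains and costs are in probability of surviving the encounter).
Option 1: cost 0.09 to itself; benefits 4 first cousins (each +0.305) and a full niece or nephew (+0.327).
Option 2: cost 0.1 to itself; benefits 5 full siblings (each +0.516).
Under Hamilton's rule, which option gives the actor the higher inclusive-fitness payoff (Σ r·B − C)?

Option 2

Option 1: r to a first cousin = 0.125.
Option 1: r to a full niece or nephew = 0.25.
Option 1: Σ r·B − C = (4·0.125·0.305 + 1·0.25·0.327) − 0.09 = 0.14425.
Option 2: r to a full sibling = 0.5.
Option 2: Σ r·B − C = (5·0.5·0.516) − 0.1 = 1.19.
Option 2 has the higher net inclusive-fitness payoff.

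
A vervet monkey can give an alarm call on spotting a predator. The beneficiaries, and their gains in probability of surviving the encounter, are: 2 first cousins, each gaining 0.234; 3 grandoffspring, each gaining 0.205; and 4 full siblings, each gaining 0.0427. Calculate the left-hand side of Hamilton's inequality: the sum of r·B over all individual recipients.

r to a first cousin = 0.125 (first cousins share one grandparent pair — two paths of length 4: r = 2·(1/2)^4 = 1/8).
r to a grandoffspring = 1/4 (two parent–offspring links: r = (1/2)^2 = 1/4).
r to a full sibling = 1/2 (full sibs share both parents — two paths of length 2: r = 2·(1/2)^2 = 1/2).
Summing one r·B term per recipient: 2·0.125·0.234 + 3·0.25·0.205 + 4·0.5·0.0427 = 0.29765.

0.29765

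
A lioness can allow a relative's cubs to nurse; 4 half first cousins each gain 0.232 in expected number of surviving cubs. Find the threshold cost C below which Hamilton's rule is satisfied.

r to a half first cousin = 0.0625 (half first cousins share one grandparent — one path of length 4: r = (1/2)^4 = 1/16).
Hamilton's rule: n·r·B > C, so the trait is favored while C < n·r·B = 4·0.0625·0.232 = 0.058.

0.058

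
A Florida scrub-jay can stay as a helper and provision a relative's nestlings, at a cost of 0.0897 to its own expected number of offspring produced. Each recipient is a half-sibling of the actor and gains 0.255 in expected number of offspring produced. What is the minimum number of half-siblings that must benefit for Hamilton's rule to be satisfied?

r to a half-sibling = 0.25 (half-sibs share one parent — one path of length 2: r = (1/2)^2 = 1/4).
Hamilton's rule: n·r·B > C  ⇒  n > C/(r·B) = 0.0897/(0.25·0.255) = 1.407.
The smallest integer exceeding 1.407 is 2.

2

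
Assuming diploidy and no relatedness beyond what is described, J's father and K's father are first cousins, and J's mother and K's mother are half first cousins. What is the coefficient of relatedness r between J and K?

Relatedness sums over independent paths through distinct common ancestors.
J and K are related in two ways: second cousins through their fathers (r = 1/32) and half second cousins through their mothers (r = 1/64).
r = 1/32 + 1/64 = 0.046875.

0.046875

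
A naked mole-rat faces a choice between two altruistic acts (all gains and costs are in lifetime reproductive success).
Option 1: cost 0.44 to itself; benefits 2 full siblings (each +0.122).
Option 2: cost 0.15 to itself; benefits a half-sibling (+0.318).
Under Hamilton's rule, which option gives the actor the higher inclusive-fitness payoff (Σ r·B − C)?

Option 1: r to a full sibling = 0.5.
Option 1: Σ r·B − C = (2·0.5·0.122) − 0.44 = -0.318.
Option 2: r to a half-sibling = 0.25.
Option 2: Σ r·B − C = (1·0.25·0.318) − 0.15 = -0.0705.
Option 2 has the higher net inclusive-fitness payoff.

Option 2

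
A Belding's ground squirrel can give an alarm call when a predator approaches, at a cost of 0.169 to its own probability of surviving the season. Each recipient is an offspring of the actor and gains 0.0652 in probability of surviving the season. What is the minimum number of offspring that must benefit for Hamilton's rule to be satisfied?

r to an offspring = 0.5 (one parent–offspring link: r = (1/2)^1 = 1/2).
Hamilton's rule: n·r·B > C  ⇒  n > C/(r·B) = 0.169/(0.5·0.0652) = 5.184.
The smallest integer exceeding 5.184 is 6.

6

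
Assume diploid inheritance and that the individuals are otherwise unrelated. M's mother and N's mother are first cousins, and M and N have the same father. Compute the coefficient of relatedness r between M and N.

0.28125

Independent pedigree routes through distinct common ancestors add.
M and N are related in two ways: second cousins through their mothers (r = 1/32) and half-sibs through their shared father (r = 1/4).
r = 1/32 + 1/4 = 9/32 = 0.28125.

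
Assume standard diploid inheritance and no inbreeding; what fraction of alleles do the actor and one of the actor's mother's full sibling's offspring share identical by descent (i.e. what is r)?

Each parent–offspring link contributes a factor of 1/2, and independent paths through distinct common ancestors add.
First cousins share one grandparent pair — two paths of length 4: r = 2·(1/2)^4 = 1/8.

0.125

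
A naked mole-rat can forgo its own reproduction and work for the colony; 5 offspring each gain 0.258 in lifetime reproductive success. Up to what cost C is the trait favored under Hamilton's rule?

0.645

r to an offspring = 1/2 (one parent–offspring link: r = (1/2)^1 = 1/2).
Hamilton's rule: n·r·B > C, so the trait is favored while C < n·r·B = 5·0.5·0.258 = 0.645.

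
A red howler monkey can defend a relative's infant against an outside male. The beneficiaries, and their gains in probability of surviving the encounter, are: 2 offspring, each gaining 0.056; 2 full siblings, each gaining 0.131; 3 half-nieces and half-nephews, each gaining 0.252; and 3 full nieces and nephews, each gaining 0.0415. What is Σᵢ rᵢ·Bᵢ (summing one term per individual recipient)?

r to an offspring = 0.5 (one parent–offspring link: r = (1/2)^1 = 1/2).
r to a full sibling = 0.5 (full sibs share both parents — two paths of length 2: r = 2·(1/2)^2 = 1/2).
r to a half-niece or half-nephew = 0.125 (half-aunt/uncle↔niece/nephew: one path of length 3: r = (1/2)^3 = 1/8).
r to a full niece or nephew = 0.25 (full aunt/uncle↔niece/nephew: two paths of length 3 through the shared grandparent pair: r = 2·(1/2)^3 = 1/4).
Summing one r·B term per recipient: 2·0.5·0.056 + 2·0.5·0.131 + 3·0.125·0.252 + 3·0.25·0.0415 = 0.312625.

0.312625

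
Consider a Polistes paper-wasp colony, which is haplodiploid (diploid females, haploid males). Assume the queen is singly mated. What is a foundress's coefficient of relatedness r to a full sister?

Haplodiploid full sisters inherit their father's entire haploid genome identically (contributing 1/2) and on average half of their mother's contribution (1/2 · 1/2 = 1/4); r = 1/2 + 1/4 = 3/4.

0.75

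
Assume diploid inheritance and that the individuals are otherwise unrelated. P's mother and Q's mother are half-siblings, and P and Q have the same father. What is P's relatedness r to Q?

Relatedness sums over independent paths through distinct common ancestors.
P and Q are related in two ways: half first cousins through their mothers (r = 1/16) and half-sibs through their shared father (r = 1/4).
r = 1/16 + 1/4 = 5/16 = 0.3125.

0.3125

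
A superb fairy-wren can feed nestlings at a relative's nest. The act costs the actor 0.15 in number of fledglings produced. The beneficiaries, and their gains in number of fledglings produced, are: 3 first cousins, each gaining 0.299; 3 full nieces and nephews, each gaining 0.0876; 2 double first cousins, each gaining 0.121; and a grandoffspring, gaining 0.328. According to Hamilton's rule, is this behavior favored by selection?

Yes

Hamilton's rule: the trait is favored when the sum of r·B over every recipient exceeds the actor's cost C.
r to a first cousin = 1/8 (first cousins share one grandparent pair — two paths of length 4: r = 2·(1/2)^4 = 1/8).
r to a full niece or nephew = 0.25 (full aunt/uncle↔niece/nephew: two paths of length 3 through the shared grandparent pair: r = 2·(1/2)^3 = 1/4).
r to a double first cousin = 1/4 (double first cousins share both grandparent pairs — four paths of length 4: r = 4·(1/2)^4 = 1/4).
r to a grandoffspring = 1/4 (two parent–offspring links: r = (1/2)^2 = 1/4).
Summing one r·B term per recipient: 3·0.125·0.299 + 3·0.25·0.0876 + 2·0.25·0.121 + 1·0.25·0.328 = 0.320325.
0.320325 > 0.15: the indirect benefit exceeds the cost.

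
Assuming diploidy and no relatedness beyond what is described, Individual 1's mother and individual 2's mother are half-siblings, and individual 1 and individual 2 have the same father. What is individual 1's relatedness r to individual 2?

0.3125

With two independent routes of shared ancestry, r is the sum of the two contributions.
Individual 1 and individual 2 are related in two ways: half first cousins through their mothers (r = 1/16) and half-sibs through their shared father (r = 1/4).
r = 1/16 + 1/4 = 5/16 = 0.3125.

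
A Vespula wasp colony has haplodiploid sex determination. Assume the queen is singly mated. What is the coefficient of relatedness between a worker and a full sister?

Haplodiploid full sisters inherit their father's entire haploid genome identically (contributing 1/2) and on average half of their mother's contribution (1/2 · 1/2 = 1/4); r = 1/2 + 1/4 = 3/4.

0.75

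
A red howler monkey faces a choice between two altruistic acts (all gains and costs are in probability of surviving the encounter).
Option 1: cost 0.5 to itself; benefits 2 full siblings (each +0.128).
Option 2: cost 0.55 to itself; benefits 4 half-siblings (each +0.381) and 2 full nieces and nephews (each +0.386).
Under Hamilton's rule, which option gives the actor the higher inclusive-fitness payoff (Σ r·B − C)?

Option 1: r to a full sibling = 0.5.
Option 1: Σ r·B − C = (2·0.5·0.128) − 0.5 = -0.372.
Option 2: r to a half-sibling = 0.25.
Option 2: r to a full niece or nephew = 0.25.
Option 2: Σ r·B − C = (4·0.25·0.381 + 2·0.25·0.386) − 0.55 = 0.024.
Option 2 has the higher net inclusive-fitness payoff.

Option 2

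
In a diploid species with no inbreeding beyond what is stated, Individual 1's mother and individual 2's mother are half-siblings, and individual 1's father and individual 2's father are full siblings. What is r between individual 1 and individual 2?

Independent pedigree routes through distinct common ancestors add.
Individual 1 and individual 2 are related in two ways: half first cousins through their mothers (r = 1/16) and first cousins through their fathers (r = 1/8).
r = 1/16 + 1/8 = 3/16 = 0.1875.

0.1875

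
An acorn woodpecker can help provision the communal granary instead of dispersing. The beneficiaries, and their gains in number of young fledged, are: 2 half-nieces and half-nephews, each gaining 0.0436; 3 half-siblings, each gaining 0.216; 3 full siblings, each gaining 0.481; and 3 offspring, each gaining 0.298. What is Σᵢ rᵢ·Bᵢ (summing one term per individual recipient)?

r to a half-niece or half-nephew = 1/8 (half-aunt/uncle↔niece/nephew: one path of length 3: r = (1/2)^3 = 1/8).
r to a half-sibling = 0.25 (half-sibs share one parent — one path of length 2: r = (1/2)^2 = 1/4).
r to a full sibling = 0.5 (full sibs share both parents — two paths of length 2: r = 2·(1/2)^2 = 1/2).
r to an offspring = 0.5 (one parent–offspring link: r = (1/2)^1 = 1/2).
Summing one r·B term per recipient: 2·0.125·0.0436 + 3·0.25·0.216 + 3·0.5·0.481 + 3·0.5·0.298 = 1.3414.

1.3414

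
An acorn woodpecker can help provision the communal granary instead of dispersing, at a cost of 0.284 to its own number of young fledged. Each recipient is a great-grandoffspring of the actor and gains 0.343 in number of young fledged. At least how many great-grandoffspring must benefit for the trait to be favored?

r to a great-grandoffspring = 1/8 (three parent–offspring links: r = (1/2)^3 = 1/8).
Hamilton's rule: n·r·B > C  ⇒  n > C/(r·B) = 0.284/(0.125·0.343) = 6.624.
The smallest integer exceeding 6.624 is 7.

7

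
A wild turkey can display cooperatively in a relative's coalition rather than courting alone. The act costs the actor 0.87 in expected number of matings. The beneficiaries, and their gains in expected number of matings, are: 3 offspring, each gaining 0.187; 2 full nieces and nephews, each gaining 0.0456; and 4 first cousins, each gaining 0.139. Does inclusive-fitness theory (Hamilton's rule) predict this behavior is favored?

No

Hamilton's rule: the trait is favored when the sum of r·B over every recipient exceeds the actor's cost C.
r to an offspring = 0.5 (one parent–offspring link: r = (1/2)^1 = 1/2).
r to a full niece or nephew = 1/4 (full aunt/uncle↔niece/nephew: two paths of length 3 through the shared grandparent pair: r = 2·(1/2)^3 = 1/4).
r to a first cousin = 1/8 (first cousins share one grandparent pair — two paths of length 4: r = 2·(1/2)^4 = 1/8).
Summing one r·B term per recipient: 3·0.5·0.187 + 2·0.25·0.0456 + 4·0.125·0.139 = 0.3728.
0.3728 < 0.87: the indirect benefit is less than the cost.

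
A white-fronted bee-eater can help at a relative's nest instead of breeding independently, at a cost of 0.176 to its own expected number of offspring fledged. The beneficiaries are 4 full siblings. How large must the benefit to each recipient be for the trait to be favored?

0.088

r to a full sibling = 1/2 (full sibs share both parents — two paths of length 2: r = 2·(1/2)^2 = 1/2).
Hamilton's rule with n recipients of equal r: n·r·B > C, so B > C/(n·r) = 0.176/(4·0.5) = 0.088.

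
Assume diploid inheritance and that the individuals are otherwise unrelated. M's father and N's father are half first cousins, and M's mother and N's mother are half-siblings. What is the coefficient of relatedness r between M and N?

0.078125

Wright's path rule: contributions from independent ancestry routes add.
M and N are related in two ways: half second cousins through their fathers (r = 1/64) and half first cousins through their mothers (r = 1/16).
r = 1/64 + 1/16 = 5/64 = 0.078125.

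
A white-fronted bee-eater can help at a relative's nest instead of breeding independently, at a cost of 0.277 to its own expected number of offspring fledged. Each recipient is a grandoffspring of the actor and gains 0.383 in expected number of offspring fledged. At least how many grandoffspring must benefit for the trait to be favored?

3

r to a grandoffspring = 0.25 (two parent–offspring links: r = (1/2)^2 = 1/4).
Hamilton's rule: n·r·B > C  ⇒  n > C/(r·B) = 0.277/(0.25·0.383) = 2.893.
The smallest integer exceeding 2.893 is 3.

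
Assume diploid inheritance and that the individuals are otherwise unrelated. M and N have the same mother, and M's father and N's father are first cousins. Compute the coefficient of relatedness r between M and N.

With two independent routes of shared ancestry, r is the sum of the two contributions.
M and N are related in two ways: half-sibs through their shared mother (r = 1/4) and second cousins through their fathers (r = 1/32).
r = 1/4 + 1/32 = 9/32 = 0.28125.

0.28125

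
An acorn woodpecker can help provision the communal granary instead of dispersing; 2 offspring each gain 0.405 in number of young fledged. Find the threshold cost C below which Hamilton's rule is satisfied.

0.405

r to an offspring = 1/2 (one parent–offspring link: r = (1/2)^1 = 1/2).
Hamilton's rule: n·r·B > C, so the trait is favored while C < n·r·B = 2·0.5·0.405 = 0.405.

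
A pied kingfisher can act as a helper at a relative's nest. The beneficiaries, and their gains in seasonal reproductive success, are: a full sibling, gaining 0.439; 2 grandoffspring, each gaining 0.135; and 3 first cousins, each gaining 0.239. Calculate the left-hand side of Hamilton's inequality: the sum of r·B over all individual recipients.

r to a full sibling = 1/2 (full sibs share both parents — two paths of length 2: r = 2·(1/2)^2 = 1/2).
r to a grandoffspring = 1/4 (two parent–offspring links: r = (1/2)^2 = 1/4).
r to a first cousin = 0.125 (first cousins share one grandparent pair — two paths of length 4: r = 2·(1/2)^4 = 1/8).
Summing one r·B term per recipient: 1·0.5·0.439 + 2·0.25·0.135 + 3·0.125·0.239 = 0.376625.

0.376625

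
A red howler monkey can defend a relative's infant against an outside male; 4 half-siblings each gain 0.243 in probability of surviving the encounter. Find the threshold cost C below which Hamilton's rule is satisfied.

0.243

r to a half-sibling = 1/4 (half-sibs share one parent — one path of length 2: r = (1/2)^2 = 1/4).
Hamilton's rule: n·r·B > C, so the trait is favored while C < n·r·B = 4·0.25·0.243 = 0.243.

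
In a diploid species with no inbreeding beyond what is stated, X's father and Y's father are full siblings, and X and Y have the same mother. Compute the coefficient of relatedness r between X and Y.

Independent pedigree routes through distinct common ancestors add.
X and Y are related in two ways: first cousins through their fathers (r = 1/8) and half-sibs through their shared mother (r = 1/4).
r = 1/8 + 1/4 = 3/8 = 0.375.

0.375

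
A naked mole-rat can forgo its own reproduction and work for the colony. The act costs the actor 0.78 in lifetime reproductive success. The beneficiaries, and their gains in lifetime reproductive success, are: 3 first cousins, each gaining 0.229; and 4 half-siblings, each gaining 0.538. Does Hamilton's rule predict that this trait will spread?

Hamilton's rule: the trait is favored when the sum of r·B over every recipient exceeds the actor's cost C.
r to a first cousin = 1/8 (first cousins share one grandparent pair — two paths of length 4: r = 2·(1/2)^4 = 1/8).
r to a half-sibling = 0.25 (half-sibs share one parent — one path of length 2: r = (1/2)^2 = 1/4).
Summing one r·B term per recipient: 3·0.125·0.229 + 4·0.25·0.538 = 0.623875.
0.623875 < 0.78: the indirect benefit is less than the cost.

No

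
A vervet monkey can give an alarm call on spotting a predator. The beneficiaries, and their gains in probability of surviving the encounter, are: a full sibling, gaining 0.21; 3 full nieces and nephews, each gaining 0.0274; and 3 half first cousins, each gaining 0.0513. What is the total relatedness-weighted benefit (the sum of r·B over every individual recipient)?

r to a full sibling = 1/2 (full sibs share both parents — two paths of length 2: r = 2·(1/2)^2 = 1/2).
r to a full niece or nephew = 1/4 (full aunt/uncle↔niece/nephew: two paths of length 3 through the shared grandparent pair: r = 2·(1/2)^3 = 1/4).
r to a half first cousin = 0.0625 (half first cousins share one grandparent — one path of length 4: r = (1/2)^4 = 1/16).
Summing one r·B term per recipient: 1·0.5·0.21 + 3·0.25·0.0274 + 3·0.0625·0.0513 = 0.13516875.

0.13516875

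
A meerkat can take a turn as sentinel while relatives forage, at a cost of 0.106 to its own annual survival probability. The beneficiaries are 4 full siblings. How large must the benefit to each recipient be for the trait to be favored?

r to a full sibling = 1/2 (full sibs share both parents — two paths of length 2: r = 2·(1/2)^2 = 1/2).
Hamilton's rule with n recipients of equal r: n·r·B > C, so B > C/(n·r) = 0.106/(4·0.5) = 0.053.

0.053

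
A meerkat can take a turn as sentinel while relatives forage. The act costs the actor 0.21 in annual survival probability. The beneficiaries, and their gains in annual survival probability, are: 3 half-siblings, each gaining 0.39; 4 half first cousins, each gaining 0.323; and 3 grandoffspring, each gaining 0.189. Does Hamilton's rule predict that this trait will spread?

Hamilton's rule: the trait is favored when the sum of r·B over every recipient exceeds the actor's cost C.
r to a half-sibling = 0.25 (half-sibs share one parent — one path of length 2: r = (1/2)^2 = 1/4).
r to a half first cousin = 0.0625 (half first cousins share one grandparent — one path of length 4: r = (1/2)^4 = 1/16).
r to a grandoffspring = 1/4 (two parent–offspring links: r = (1/2)^2 = 1/4).
Summing one r·B term per recipient: 3·0.25·0.39 + 4·0.0625·0.323 + 3·0.25·0.189 = 0.515.
0.515 > 0.21: the indirect benefit exceeds the cost.

Yes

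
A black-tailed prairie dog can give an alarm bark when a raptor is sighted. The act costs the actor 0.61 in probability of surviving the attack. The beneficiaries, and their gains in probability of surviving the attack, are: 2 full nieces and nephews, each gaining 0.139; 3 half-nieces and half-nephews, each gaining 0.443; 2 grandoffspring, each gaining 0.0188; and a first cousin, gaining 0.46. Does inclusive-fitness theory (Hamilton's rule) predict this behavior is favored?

No

Hamilton's rule: the trait is favored when the sum of r·B over every recipient exceeds the actor's cost C.
r to a full niece or nephew = 0.25 (full aunt/uncle↔niece/nephew: two paths of length 3 through the shared grandparent pair: r = 2·(1/2)^3 = 1/4).
r to a half-niece or half-nephew = 0.125 (half-aunt/uncle↔niece/nephew: one path of length 3: r = (1/2)^3 = 1/8).
r to a grandoffspring = 1/4 (two parent–offspring links: r = (1/2)^2 = 1/4).
r to a first cousin = 0.125 (first cousins share one grandparent pair — two paths of length 4: r = 2·(1/2)^4 = 1/8).
Summing one r·B term per recipient: 2·0.25·0.139 + 3·0.125·0.443 + 2·0.25·0.0188 + 1·0.125·0.46 = 0.302525.
0.302525 < 0.61: the indirect benefit is less than the cost.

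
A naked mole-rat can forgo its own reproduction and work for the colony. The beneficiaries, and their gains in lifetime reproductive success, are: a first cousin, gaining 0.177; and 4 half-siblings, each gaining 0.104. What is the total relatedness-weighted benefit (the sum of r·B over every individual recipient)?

r to a first cousin = 1/8 (first cousins share one grandparent pair — two paths of length 4: r = 2·(1/2)^4 = 1/8).
r to a half-sibling = 1/4 (half-sibs share one parent — one path of length 2: r = (1/2)^2 = 1/4).
Summing one r·B term per recipient: 1·0.125·0.177 + 4·0.25·0.104 = 0.126125.

0.126125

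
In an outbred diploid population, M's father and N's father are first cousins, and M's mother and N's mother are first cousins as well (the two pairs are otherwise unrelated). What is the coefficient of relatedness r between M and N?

0.0625

Independent pedigree routes through distinct common ancestors add.
M and N are related in two ways: second cousins through their fathers (r = 1/32) and second cousins through their mothers (r = 1/32).
r = 1/32 + 1/32 = 1/16 = 0.0625.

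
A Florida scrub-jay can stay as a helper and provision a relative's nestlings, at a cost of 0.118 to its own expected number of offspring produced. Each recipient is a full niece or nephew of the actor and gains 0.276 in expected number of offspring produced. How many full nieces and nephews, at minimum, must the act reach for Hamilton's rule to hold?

2

r to a full niece or nephew = 0.25 (full aunt/uncle↔niece/nephew: two paths of length 3 through the shared grandparent pair: r = 2·(1/2)^3 = 1/4).
Hamilton's rule: n·r·B > C  ⇒  n > C/(r·B) = 0.118/(0.25·0.276) = 1.71.
The smallest integer exceeding 1.71 is 2.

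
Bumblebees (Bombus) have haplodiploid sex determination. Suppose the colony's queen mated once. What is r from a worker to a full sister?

0.75

Haplodiploid full sisters inherit their father's entire haploid genome identically (contributing 1/2) and on average half of their mother's contribution (1/2 · 1/2 = 1/4); r = 1/2 + 1/4 = 3/4.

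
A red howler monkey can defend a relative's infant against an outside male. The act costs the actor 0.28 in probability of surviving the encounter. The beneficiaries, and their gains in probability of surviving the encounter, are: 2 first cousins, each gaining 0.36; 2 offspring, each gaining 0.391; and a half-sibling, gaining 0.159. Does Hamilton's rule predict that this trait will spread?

Yes

Hamilton's rule: the trait is favored when the sum of r·B over every recipient exceeds the actor's cost C.
r to a first cousin = 0.125 (first cousins share one grandparent pair — two paths of length 4: r = 2·(1/2)^4 = 1/8).
r to an offspring = 0.5 (one parent–offspring link: r = (1/2)^1 = 1/2).
r to a half-sibling = 0.25 (half-sibs share one parent — one path of length 2: r = (1/2)^2 = 1/4).
Summing one r·B term per recipient: 2·0.125·0.36 + 2·0.5·0.391 + 1·0.25·0.159 = 0.52075.
0.52075 > 0.28: the indirect benefit exceeds the cost.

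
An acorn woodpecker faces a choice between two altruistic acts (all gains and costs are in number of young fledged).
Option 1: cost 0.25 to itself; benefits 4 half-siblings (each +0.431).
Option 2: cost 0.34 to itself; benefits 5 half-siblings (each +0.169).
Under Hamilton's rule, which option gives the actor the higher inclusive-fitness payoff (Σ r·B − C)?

Option 1

Option 1: r to a half-sibling = 0.25.
Option 1: Σ r·B − C = (4·0.25·0.431) − 0.25 = 0.181.
Option 2: r to a half-sibling = 0.25.
Option 2: Σ r·B − C = (5·0.25·0.169) − 0.34 = -0.12875.
Option 1 has the higher net inclusive-fitness payoff.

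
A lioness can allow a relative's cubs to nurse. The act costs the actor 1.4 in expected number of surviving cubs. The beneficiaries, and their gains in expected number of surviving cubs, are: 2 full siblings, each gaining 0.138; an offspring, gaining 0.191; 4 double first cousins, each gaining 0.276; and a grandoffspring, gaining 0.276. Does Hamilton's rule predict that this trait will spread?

Hamilton's rule: the trait is favored when the sum of r·B over every recipient exceeds the actor's cost C.
r to a full sibling = 1/2 (full sibs share both parents — two paths of length 2: r = 2·(1/2)^2 = 1/2).
r to an offspring = 0.5 (one parent–offspring link: r = (1/2)^1 = 1/2).
r to a double first cousin = 1/4 (double first cousins share both grandparent pairs — four paths of length 4: r = 4·(1/2)^4 = 1/4).
r to a grandoffspring = 1/4 (two parent–offspring links: r = (1/2)^2 = 1/4).
Summing one r·B term per recipient: 2·0.5·0.138 + 1·0.5·0.191 + 4·0.25·0.276 + 1·0.25·0.276 = 0.5785.
0.5785 < 1.4: the indirect benefit is less than the cost.

No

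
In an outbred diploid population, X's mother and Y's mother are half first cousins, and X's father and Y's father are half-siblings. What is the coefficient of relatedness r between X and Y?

0.078125

Relatedness sums over independent paths through distinct common ancestors.
X and Y are related in two ways: half second cousins through their mothers (r = 1/64) and half first cousins through their fathers (r = 1/16).
r = 1/64 + 1/16 = 0.078125.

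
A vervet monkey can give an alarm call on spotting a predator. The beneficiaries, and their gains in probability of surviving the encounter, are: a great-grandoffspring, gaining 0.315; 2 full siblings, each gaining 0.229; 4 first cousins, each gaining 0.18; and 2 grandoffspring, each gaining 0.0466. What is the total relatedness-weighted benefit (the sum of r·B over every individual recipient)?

r to a great-grandoffspring = 0.125 (three parent–offspring links: r = (1/2)^3 = 1/8).
r to a full sibling = 0.5 (full sibs share both parents — two paths of length 2: r = 2·(1/2)^2 = 1/2).
r to a first cousin = 0.125 (first cousins share one grandparent pair — two paths of length 4: r = 2·(1/2)^4 = 1/8).
r to a grandoffspring = 1/4 (two parent–offspring links: r = (1/2)^2 = 1/4).
Summing one r·B term per recipient: 1·0.125·0.315 + 2·0.5·0.229 + 4·0.125·0.18 + 2·0.25·0.0466 = 0.381675.

0.381675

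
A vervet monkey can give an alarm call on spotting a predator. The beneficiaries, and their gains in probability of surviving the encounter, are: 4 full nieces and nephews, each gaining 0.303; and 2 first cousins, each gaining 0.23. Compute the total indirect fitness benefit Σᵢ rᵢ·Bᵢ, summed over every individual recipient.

0.3605

r to a full niece or nephew = 1/4 (full aunt/uncle↔niece/nephew: two paths of length 3 through the shared grandparent pair: r = 2·(1/2)^3 = 1/4).
r to a first cousin = 0.125 (first cousins share one grandparent pair — two paths of length 4: r = 2·(1/2)^4 = 1/8).
Summing one r·B term per recipient: 4·0.25·0.303 + 2·0.125·0.23 = 0.3605.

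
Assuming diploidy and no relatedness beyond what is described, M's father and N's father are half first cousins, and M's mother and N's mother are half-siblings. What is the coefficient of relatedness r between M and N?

0.078125

Independent pedigree routes through distinct common ancestors add.
M and N are related in two ways: half second cousins through their fathers (r = 1/64) and half first cousins through their mothers (r = 1/16).
r = 1/64 + 1/16 = 5/64 = 0.078125.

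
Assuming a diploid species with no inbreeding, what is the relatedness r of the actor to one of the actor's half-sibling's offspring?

0.125

Each parent–offspring link contributes a factor of 1/2, and independent paths through distinct common ancestors add.
Half-aunt/uncle↔niece/nephew: one path of length 3: r = (1/2)^3 = 1/8.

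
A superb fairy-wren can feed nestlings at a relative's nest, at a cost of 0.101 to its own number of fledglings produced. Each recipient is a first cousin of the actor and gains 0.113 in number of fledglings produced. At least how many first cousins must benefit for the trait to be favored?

8

r to a first cousin = 0.125 (first cousins share one grandparent pair — two paths of length 4: r = 2·(1/2)^4 = 1/8).
Hamilton's rule: n·r·B > C  ⇒  n > C/(r·B) = 0.101/(0.125·0.113) = 7.15.
The smallest integer exceeding 7.15 is 8.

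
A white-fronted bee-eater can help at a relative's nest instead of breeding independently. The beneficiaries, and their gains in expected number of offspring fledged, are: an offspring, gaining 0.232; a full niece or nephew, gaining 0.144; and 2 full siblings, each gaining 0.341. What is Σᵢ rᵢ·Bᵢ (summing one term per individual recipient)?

r to an offspring = 1/2 (one parent–offspring link: r = (1/2)^1 = 1/2).
r to a full niece or nephew = 0.25 (full aunt/uncle↔niece/nephew: two paths of length 3 through the shared grandparent pair: r = 2·(1/2)^3 = 1/4).
r to a full sibling = 0.5 (full sibs share both parents — two paths of length 2: r = 2·(1/2)^2 = 1/2).
Summing one r·B term per recipient: 1·0.5·0.232 + 1·0.25·0.144 + 2·0.5·0.341 = 0.493.

0.493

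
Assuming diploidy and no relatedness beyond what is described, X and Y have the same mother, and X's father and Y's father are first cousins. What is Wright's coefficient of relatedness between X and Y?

Wright's path rule: contributions from independent ancestry routes add.
X and Y are related in two ways: half-sibs through their shared mother (r = 1/4) and second cousins through their fathers (r = 1/32).
r = 1/4 + 1/32 = 9/32 = 0.28125.

0.28125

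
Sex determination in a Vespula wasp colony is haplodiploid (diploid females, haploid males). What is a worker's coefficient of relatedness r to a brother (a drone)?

0.25

Her haploid brother carries none of their father's genes and a random half of their mother's genome; that half matches the maternal half of her own genome with probability 1/2: r = 1/2 · 1/2 = 1/4.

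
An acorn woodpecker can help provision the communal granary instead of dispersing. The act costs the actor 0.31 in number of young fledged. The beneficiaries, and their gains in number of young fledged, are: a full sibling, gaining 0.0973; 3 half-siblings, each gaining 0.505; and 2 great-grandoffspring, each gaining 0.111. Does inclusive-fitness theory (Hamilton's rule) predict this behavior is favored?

Yes

Hamilton's rule: the trait is favored when the sum of r·B over every recipient exceeds the actor's cost C.
r to a full sibling = 0.5 (full sibs share both parents — two paths of length 2: r = 2·(1/2)^2 = 1/2).
r to a half-sibling = 1/4 (half-sibs share one parent — one path of length 2: r = (1/2)^2 = 1/4).
r to a great-grandoffspring = 0.125 (three parent–offspring links: r = (1/2)^3 = 1/8).
Summing one r·B term per recipient: 1·0.5·0.0973 + 3·0.25·0.505 + 2·0.125·0.111 = 0.45515.
0.45515 > 0.31: the indirect benefit exceeds the cost.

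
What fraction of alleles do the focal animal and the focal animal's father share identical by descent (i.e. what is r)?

0.5

Each parent–offspring link contributes a factor of 1/2, and independent paths through distinct common ancestors add.
One parent–offspring link: r = (1/2)^1 = 1/2.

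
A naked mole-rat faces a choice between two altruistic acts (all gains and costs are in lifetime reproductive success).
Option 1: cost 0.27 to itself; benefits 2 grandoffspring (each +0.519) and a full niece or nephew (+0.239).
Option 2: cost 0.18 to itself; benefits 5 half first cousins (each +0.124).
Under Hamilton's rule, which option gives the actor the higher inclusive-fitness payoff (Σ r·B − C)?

Option 1: r to a grandoffspring = 0.25.
Option 1: r to a full niece or nephew = 0.25.
Option 1: Σ r·B − C = (2·0.25·0.519 + 1·0.25·0.239) − 0.27 = 0.04925.
Option 2: r to a half first cousin = 0.0625.
Option 2: Σ r·B − C = (5·0.0625·0.124) − 0.18 = -0.14125.
Option 1 has the higher net inclusive-fitness payoff.

Option 1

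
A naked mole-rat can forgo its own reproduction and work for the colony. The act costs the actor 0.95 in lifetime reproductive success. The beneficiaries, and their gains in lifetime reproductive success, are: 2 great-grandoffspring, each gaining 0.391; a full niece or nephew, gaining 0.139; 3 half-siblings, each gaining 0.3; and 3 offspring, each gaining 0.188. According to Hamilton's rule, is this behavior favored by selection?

Hamilton's rule: the trait is favored when the sum of r·B over every recipient exceeds the actor's cost C.
r to a great-grandoffspring = 0.125 (three parent–offspring links: r = (1/2)^3 = 1/8).
r to a full niece or nephew = 1/4 (full aunt/uncle↔niece/nephew: two paths of length 3 through the shared grandparent pair: r = 2·(1/2)^3 = 1/4).
r to a half-sibling = 1/4 (half-sibs share one parent — one path of length 2: r = (1/2)^2 = 1/4).
r to an offspring = 0.5 (one parent–offspring link: r = (1/2)^1 = 1/2).
Summing one r·B term per recipient: 2·0.125·0.391 + 1·0.25·0.139 + 3·0.25·0.3 + 3·0.5·0.188 = 0.6395.
0.6395 < 0.95: the indirect benefit is less than the cost.

No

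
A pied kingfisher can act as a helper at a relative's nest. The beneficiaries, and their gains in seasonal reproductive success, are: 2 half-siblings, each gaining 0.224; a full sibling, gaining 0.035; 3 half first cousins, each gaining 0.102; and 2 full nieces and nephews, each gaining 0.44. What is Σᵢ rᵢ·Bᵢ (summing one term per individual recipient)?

r to a half-sibling = 1/4 (half-sibs share one parent — one path of length 2: r = (1/2)^2 = 1/4).
r to a full sibling = 1/2 (full sibs share both parents — two paths of length 2: r = 2·(1/2)^2 = 1/2).
r to a half first cousin = 0.0625 (half first cousins share one grandparent — one path of length 4: r = (1/2)^4 = 1/16).
r to a full niece or nephew = 1/4 (full aunt/uncle↔niece/nephew: two paths of length 3 through the shared grandparent pair: r = 2·(1/2)^3 = 1/4).
Summing one r·B term per recipient: 2·0.25·0.224 + 1·0.5·0.035 + 3·0.0625·0.102 + 2·0.25·0.44 = 0.368625.

0.368625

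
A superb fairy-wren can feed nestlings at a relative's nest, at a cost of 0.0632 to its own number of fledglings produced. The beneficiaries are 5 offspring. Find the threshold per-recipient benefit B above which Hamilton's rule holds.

r to an offspring = 0.5 (one parent–offspring link: r = (1/2)^1 = 1/2).
Hamilton's rule with n recipients of equal r: n·r·B > C, so B > C/(n·r) = 0.0632/(5·0.5) = 0.0253.

0.0253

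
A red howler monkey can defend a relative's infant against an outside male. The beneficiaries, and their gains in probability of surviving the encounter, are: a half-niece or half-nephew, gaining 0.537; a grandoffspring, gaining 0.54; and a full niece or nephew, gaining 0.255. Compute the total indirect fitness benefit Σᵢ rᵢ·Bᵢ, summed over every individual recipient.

r to a half-niece or half-nephew = 0.125 (half-aunt/uncle↔niece/nephew: one path of length 3: r = (1/2)^3 = 1/8).
r to a grandoffspring = 1/4 (two parent–offspring links: r = (1/2)^2 = 1/4).
r to a full niece or nephew = 0.25 (full aunt/uncle↔niece/nephew: two paths of length 3 through the shared grandparent pair: r = 2·(1/2)^3 = 1/4).
Summing one r·B term per recipient: 1·0.125·0.537 + 1·0.25·0.54 + 1·0.25·0.255 = 0.265875.

0.265875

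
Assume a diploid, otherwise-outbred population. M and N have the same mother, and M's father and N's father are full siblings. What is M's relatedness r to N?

0.375

With two independent routes of shared ancestry, r is the sum of the two contributions.
M and N are related in two ways: half-sibs through their shared mother (r = 1/4) and first cousins through their fathers (r = 1/8).
r = 1/4 + 1/8 = 3/8 = 0.375.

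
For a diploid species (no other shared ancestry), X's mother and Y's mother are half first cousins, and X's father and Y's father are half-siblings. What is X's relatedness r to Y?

Relatedness sums over independent paths through distinct common ancestors.
X and Y are related in two ways: half second cousins through their mothers (r = 1/64) and half first cousins through their fathers (r = 1/16).
r = 1/64 + 1/16 = 5/64 = 0.078125.

0.078125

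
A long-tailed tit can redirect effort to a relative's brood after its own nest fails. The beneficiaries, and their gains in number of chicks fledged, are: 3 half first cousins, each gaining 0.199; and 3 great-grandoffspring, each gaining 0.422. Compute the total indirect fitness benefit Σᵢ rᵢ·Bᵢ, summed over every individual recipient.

r to a half first cousin = 1/16 (half first cousins share one grandparent — one path of length 4: r = (1/2)^4 = 1/16).
r to a great-grandoffspring = 1/8 (three parent–offspring links: r = (1/2)^3 = 1/8).
Summing one r·B term per recipient: 3·0.0625·0.199 + 3·0.125·0.422 = 0.1955625.

0.1955625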